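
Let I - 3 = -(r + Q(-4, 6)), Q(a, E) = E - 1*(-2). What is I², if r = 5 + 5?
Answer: 225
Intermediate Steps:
Q(a, E) = 2 + E (Q(a, E) = E + 2 = 2 + E)
r = 10
I = -15 (I = 3 - (10 + (2 + 6)) = 3 - (10 + 8) = 3 - 1*18 = 3 - 18 = -15)
I² = (-15)² = 225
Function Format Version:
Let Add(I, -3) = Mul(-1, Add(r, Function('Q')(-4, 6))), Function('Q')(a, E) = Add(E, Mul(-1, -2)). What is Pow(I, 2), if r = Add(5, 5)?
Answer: 225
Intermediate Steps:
Function('Q')(a, E) = Add(2, E) (Function('Q')(a, E) = Add(E, 2) = Add(2, E))
r = 10
I = -15 (I = Add(3, Mul(-1, Add(10, Add(2, 6)))) = Add(3, Mul(-1, Add(10, 8))) = Add(3, Mul(-1, 18)) = Add(3, -18) = -15)
Pow(I, 2) = Pow(-15, 2) = 225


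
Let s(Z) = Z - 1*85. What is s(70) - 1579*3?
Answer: -4752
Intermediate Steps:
s(Z) = -85 + Z (s(Z) = Z - 85 = -85 + Z)
s(70) - 1579*3 = (-85 + 70) - 1579*3 = -15 - 4737 = -4752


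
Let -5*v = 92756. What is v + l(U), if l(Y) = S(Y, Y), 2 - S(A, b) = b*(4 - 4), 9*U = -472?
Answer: -92746/5 ≈ -18549.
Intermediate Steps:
v = -92756/5 (v = -⅕*92756 = -92756/5 ≈ -18551.)
U = -472/9 (U = (⅑)*(-472) = -472/9 ≈ -52.444)
S(A, b) = 2 (S(A, b) = 2 - b*(4 - 4) = 2 - b*0 = 2 - 1*0 = 2 + 0 = 2)
l(Y) = 2
v + l(U) = -92756/5 + 2 = -92746/5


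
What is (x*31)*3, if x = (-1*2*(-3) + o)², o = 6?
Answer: 13392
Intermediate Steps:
x = 144 (x = (-1*2*(-3) + 6)² = (-2*(-3) + 6)² = (6 + 6)² = 12² = 144)
(x*31)*3 = (144*31)*3 = 4464*3 = 13392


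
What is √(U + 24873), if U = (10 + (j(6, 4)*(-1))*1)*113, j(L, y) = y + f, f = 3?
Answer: 2*√6303 ≈ 158.78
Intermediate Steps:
j(L, y) = 3 + y (j(L, y) = y + 3 = 3 + y)
U = 339 (U = (10 + ((3 + 4)*(-1))*1)*113 = (10 + (7*(-1))*1)*113 = (10 - 7*1)*113 = (10 - 7)*113 = 3*113 = 339)
√(U + 24873) = √(339 + 24873) = √25212 = 2*√6303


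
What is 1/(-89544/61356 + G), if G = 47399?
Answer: 5113/242343625 ≈ 2.1098e-5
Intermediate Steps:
1/(-89544/61356 + G) = 1/(-89544/61356 + 47399) = 1/(-89544*1/61356 + 47399) = 1/(-7462/5113 + 47399) = 1/(242343625/5113) = 5113/242343625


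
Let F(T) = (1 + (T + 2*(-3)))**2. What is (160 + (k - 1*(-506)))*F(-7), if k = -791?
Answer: -18000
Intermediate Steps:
F(T) = (-5 + T)**2 (F(T) = (1 + (T - 6))**2 = (1 + (-6 + T))**2 = (-5 + T)**2)
(160 + (k - 1*(-506)))*F(-7) = (160 + (-791 - 1*(-506)))*(-5 - 7)**2 = (160 + (-791 + 506))*(-12)**2 = (160 - 285)*144 = -125*144 = -18000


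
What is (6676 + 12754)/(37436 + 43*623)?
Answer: 3886/12845 ≈ 0.30253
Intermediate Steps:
(6676 + 12754)/(37436 + 43*623) = 19430/(37436 + 26789) = 19430/64225 = 19430*(1/64225) = 3886/12845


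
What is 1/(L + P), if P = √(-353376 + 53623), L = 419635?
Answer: 419635/176093832978 - I*√299753/176093832978 ≈ 2.383e-6 - 3.1091e-9*I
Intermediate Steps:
P = I*√299753 (P = √(-299753) = I*√299753 ≈ 547.5*I)
1/(L + P) = 1/(419635 + I*√299753)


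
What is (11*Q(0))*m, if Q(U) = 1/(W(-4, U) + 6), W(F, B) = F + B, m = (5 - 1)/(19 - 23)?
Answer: -11/2 ≈ -5.5000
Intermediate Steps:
m = -1 (m = 4/(-4) = 4*(-¼) = -1)
W(F, B) = B + F
Q(U) = 1/(2 + U) (Q(U) = 1/((U - 4) + 6) = 1/((-4 + U) + 6) = 1/(2 + U))
(11*Q(0))*m = (11/(2 + 0))*(-1) = (11/2)*(-1) = -11/2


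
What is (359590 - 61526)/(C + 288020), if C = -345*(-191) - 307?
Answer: 37258/44201 ≈ 0.84292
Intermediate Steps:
C = 65588 (C = 65895 - 307 = 65588)
(359590 - 61526)/(C + 288020) = (359590 - 61526)/(65588 + 288020) = 298064/353608 = 298064*(1/353608) = 37258/44201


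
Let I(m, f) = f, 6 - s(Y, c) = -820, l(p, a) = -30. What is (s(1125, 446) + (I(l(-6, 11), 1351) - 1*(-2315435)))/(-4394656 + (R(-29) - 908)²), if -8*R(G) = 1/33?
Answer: -161528285952/248827622207 ≈ -0.64916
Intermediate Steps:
R(G) = -1/264 (R(G) = -⅛/33 = -⅛*1/33 = -1/264)
s(Y, c) = 826 (s(Y, c) = 6 - 1*(-820) = 6 + 820 = 826)
(s(1125, 446) + (I(l(-6, 11), 1351) - 1*(-2315435)))/(-4394656 + (R(-29) - 908)²) = (826 + (1351 - 1*(-2315435)))/(-4394656 + (-1/264 - 908)²) = (826 + (1351 + 2315435))/(-4394656 + (-239713/264)²) = (826 + 2316786)/(-4394656 + 57462322369/69696) = 2317612/(-248827622207/69696) = 2317612*(-69696/248827622207) = -161528285952/248827622207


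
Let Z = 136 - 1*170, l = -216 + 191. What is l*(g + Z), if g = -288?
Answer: 8050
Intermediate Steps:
l = -25
Z = -34 (Z = 136 - 170 = -34)
l*(g + Z) = -25*(-288 - 34) = -25*(-322) = 8050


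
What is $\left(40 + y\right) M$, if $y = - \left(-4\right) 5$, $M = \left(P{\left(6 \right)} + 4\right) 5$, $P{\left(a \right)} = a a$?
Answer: $12000$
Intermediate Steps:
$P{\left(a \right)} = a^{2}$
$M = 200$ ($M = \left(6^{2} + 4\right) 5 = \left(36 + 4\right) 5 = 40 \cdot 5 = 200$)
$y = 20$ ($y = \left(-1\right) \left(-20\right) = 20$)
$\left(40 + y\right) M = \left(40 + 20\right) 200 = 60 \cdot 200 = 12000$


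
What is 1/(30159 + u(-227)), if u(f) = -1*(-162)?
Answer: 1/30321 ≈ 3.2980e-5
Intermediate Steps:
u(f) = 162
1/(30159 + u(-227)) = 1/(30159 + 162) = 1/30321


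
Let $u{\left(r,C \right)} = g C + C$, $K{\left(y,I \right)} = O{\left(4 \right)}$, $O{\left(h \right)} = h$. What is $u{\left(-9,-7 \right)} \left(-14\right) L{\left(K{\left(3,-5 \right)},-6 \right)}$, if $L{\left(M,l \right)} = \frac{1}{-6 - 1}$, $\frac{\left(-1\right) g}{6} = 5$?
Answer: $406$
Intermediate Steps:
$g = -30$ ($g = \left(-6\right) 5 = -30$)
$K{\left(y,I \right)} = 4$
$L{\left(M,l \right)} = - \frac{1}{7}$ ($L{\left(M,l \right)} = \frac{1}{-7} = - \frac{1}{7}$)
$u{\left(r,C \right)} = - 29 C$ ($u{\left(r,C \right)} = - 30 C + C = - 29 C$)
$u{\left(-9,-7 \right)} \left(-14\right) L{\left(K{\left(3,-5 \right)},-6 \right)} = \left(-29\right) \left(-7\right) \left(-14\right) \left(- \frac{1}{7}\right) = 203 \left(-14\right) \left(- \frac{1}{7}\right) = \left(-2842\right) \left(- \frac{1}{7}\right) = 406$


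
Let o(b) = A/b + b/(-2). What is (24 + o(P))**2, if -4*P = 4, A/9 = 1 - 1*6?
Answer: 19321/4 ≈ 4830.3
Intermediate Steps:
A = -45 (A = 9*(1 - 1*6) = 9*(1 - 6) = 9*(-5) = -45)
P = -1 (P = -1/4*4 = -1)
o(b) = -45/b - b/2 (o(b) = -45/b + b/(-2) = -45/b + b*(-1/2) = -45/b - b/2)
(24 + o(P))**2 = (24 + (-45/(-1) - 1/2*(-1)))**2 = (24 + (-45*(-1) + 1/2))**2 = (24 + (45 + 1/2))**2 = (24 + 91/2)**2 = (139/2)**2 = 19321/4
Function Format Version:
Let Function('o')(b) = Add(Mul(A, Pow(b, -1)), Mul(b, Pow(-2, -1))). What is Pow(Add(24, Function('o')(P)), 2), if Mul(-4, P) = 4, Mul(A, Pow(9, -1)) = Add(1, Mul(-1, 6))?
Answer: Rational(19321, 4) ≈ 4830.3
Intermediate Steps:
A = -45 (A = Mul(9, Add(1, Mul(-1, 6))) = Mul(9, Add(1, -6)) = Mul(9, -5) = -45)
P = -1 (P = Mul(Rational(-1, 4), 4) = -1)
Function('o')(b) = Add(Mul(-45, Pow(b, -1)), Mul(Rational(-1, 2), b)) (Function('o')(b) = Add(Mul(-45, Pow(b, -1)), Mul(b, Pow(-2, -1))) = Add(Mul(-45, Pow(b, -1)), Mul(b, Rational(-1, 2))) = Add(Mul(-45, Pow(b, -1)), Mul(Rational(-1, 2), b)))
Pow(Add(24, Function('o')(P)), 2) = Pow(Add(24, Add(Mul(-45, Pow(-1, -1)), Mul(Rational(-1, 2), -1))), 2) = Pow(Add(24, Add(Mul(-45, -1), Rational(1, 2))), 2) = Pow(Add(24, Add(45, Rational(1, 2))), 2) = Pow(Add(24, Rational(91, 2)), 2) = Pow(Rational(139, 2), 2) = Rational(19321, 4)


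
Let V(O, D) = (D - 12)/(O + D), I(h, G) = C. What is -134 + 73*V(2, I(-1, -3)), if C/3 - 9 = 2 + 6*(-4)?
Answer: -1235/37 ≈ -33.378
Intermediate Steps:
C = -39 (C = 27 + 3*(2 + 6*(-4)) = 27 + 3*(2 - 24) = 27 + 3*(-22) = 27 - 66 = -39)
I(h, G) = -39
V(O, D) = (-12 + D)/(D + O)
-134 + 73*V(2, I(-1, -3)) = -134 + 73*((-12 - 39)/(-39 + 2)) = -134 + 73*(-51/(-37)) = -134 + 73*(-1/37*(-51)) = -134 + 73*(51/37) = -134 + 3723/37 = -1235/37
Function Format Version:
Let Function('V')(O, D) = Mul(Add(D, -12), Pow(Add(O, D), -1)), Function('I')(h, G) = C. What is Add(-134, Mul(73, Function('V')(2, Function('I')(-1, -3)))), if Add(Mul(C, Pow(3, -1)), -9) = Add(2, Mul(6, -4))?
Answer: Rational(-1235, 37) ≈ -33.378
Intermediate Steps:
C = -39 (C = Add(27, Mul(3, Add(2, Mul(6, -4)))) = Add(27, Mul(3, Add(2, -24))) = Add(27, Mul(3, -22)) = Add(27, -66) = -39)
Function('I')(h, G) = -39
Function('V')(O, D) = Mul(Pow(Add(D, O), -1), Add(-12, D)) (Function('V')(O, D) = Mul(Add(-12, D), Pow(Add(D, O), -1)) = Mul(Pow(Add(D, O), -1), Add(-12, D)))
Add(-134, Mul(73, Function('V')(2, Function('I')(-1, -3)))) = Add(-134, Mul(73, Mul(Pow(Add(-39, 2), -1), Add(-12, -39)))) = Add(-134, Mul(73, Mul(Pow(-37, -1), -51))) = Add(-134, Mul(73, Mul(Rational(-1, 37), -51))) = Add(-134, Mul(73, Rational(51, 37))) = Add(-134, Rational(3723, 37)) = Rational(-1235, 37)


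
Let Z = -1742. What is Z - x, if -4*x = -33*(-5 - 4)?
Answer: -6671/4 ≈ -1667.8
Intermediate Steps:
x = -297/4 (x = -(-33)*(-5 - 4)/4 = -(-33)*(-9)/4 = -¼*297 = -297/4 ≈ -74.250)
Z - x = -1742 - 1*(-297/4) = -1742 + 297/4 = -6671/4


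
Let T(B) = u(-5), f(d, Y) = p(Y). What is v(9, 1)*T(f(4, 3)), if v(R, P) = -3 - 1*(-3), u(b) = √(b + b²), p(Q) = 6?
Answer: 0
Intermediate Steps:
f(d, Y) = 6
v(R, P) = 0 (v(R, P) = -3 + 3 = 0)
T(B) = 2*√5 (T(B) = √(-5*(1 - 5)) = √(-5*(-4)) = √20 = 2*√5)
v(9, 1)*T(f(4, 3)) = 0*(2*√5) = 0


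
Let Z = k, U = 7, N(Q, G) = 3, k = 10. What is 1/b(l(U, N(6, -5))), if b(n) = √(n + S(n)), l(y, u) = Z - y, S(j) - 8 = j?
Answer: √14/14 ≈ 0.26726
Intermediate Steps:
S(j) = 8 + j
Z = 10
l(y, u) = 10 - y
b(n) = √(8 + 2*n) (b(n) = √(n + (8 + n)) = √(8 + 2*n))
1/b(l(U, N(6, -5))) = 1/(√(8 + 2*(10 - 1*7))) = 1/(√(8 + 2*(10 - 7))) = 1/(√(8 + 2*3)) = 1/(√(8 + 6)) = 1/(√14) = √14/14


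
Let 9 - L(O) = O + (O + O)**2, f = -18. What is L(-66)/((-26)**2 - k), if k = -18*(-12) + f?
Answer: -17349/478 ≈ -36.295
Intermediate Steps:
k = 198 (k = -18*(-12) - 18 = 216 - 18 = 198)
L(O) = 9 - O - 4*O**2 (L(O) = 9 - (O + (O + O)**2) = 9 - (O + (2*O)**2) = 9 - (O + 4*O**2) = 9 + (-O - 4*O**2) = 9 - O - 4*O**2)
L(-66)/((-26)**2 - k) = (9 - 1*(-66) - 4*(-66)**2)/((-26)**2 - 1*198) = (9 + 66 - 4*4356)/(676 - 198) = (9 + 66 - 17424)/478 = -17349*1/478 = -17349/478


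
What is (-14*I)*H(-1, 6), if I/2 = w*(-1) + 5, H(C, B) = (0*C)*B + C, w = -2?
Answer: 196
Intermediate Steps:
H(C, B) = C (H(C, B) = 0*B + C = 0 + C = C)
I = 14 (I = 2*(-2*(-1) + 5) = 2*(2 + 5) = 2*7 = 14)
(-14*I)*H(-1, 6) = -14*14*(-1) = -196*(-1) = 196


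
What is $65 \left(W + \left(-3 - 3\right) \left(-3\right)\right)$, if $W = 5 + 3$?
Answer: $1690$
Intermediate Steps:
$W = 8$
$65 \left(W + \left(-3 - 3\right) \left(-3\right)\right) = 65 \left(8 + \left(-3 - 3\right) \left(-3\right)\right) = 65 \left(8 - -18\right) = 65 \left(8 + 18\right) = 65 \cdot 26 = 1690$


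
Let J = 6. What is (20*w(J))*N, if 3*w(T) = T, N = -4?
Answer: -160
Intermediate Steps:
w(T) = T/3
(20*w(J))*N = (20*((⅓)*6))*(-4) = (20*2)*(-4) = 40*(-4) = -160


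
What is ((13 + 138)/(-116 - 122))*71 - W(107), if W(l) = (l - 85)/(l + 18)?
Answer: -1345361/29750 ≈ -45.222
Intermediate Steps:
W(l) = (-85 + l)/(18 + l)
((13 + 138)/(-116 - 122))*71 - W(107) = ((13 + 138)/(-116 - 122))*71 - (-85 + 107)/(18 + 107) = (151/(-238))*71 - 22/125 = (151*(-1/238))*71 - 22/125 = -151/238*71 - 1*22/125 = -10721/238 - 22/125 = -1345361/29750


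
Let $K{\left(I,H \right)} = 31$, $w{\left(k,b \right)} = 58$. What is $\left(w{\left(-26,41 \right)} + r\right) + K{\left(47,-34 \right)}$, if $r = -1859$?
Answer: $-1770$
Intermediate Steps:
$\left(w{\left(-26,41 \right)} + r\right) + K{\left(47,-34 \right)} = \left(58 - 1859\right) + 31 = -1801 + 31 = -1770$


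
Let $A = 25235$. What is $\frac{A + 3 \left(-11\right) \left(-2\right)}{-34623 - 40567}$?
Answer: $- \frac{25301}{75190} \approx -0.33649$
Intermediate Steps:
$\frac{A + 3 \left(-11\right) \left(-2\right)}{-34623 - 40567} = \frac{25235 + 3 \left(-11\right) \left(-2\right)}{-34623 - 40567} = \frac{25235 - -66}{-75190} = \left(25235 + 66\right) \left(- \frac{1}{75190}\right) = 25301 \left(- \frac{1}{75190}\right) = - \frac{25301}{75190}$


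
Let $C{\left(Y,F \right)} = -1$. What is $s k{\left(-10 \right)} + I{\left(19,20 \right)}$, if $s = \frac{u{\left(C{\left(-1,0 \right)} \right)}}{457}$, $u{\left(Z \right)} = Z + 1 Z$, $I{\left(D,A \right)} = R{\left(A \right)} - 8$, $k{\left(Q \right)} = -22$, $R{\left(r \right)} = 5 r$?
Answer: $\frac{42088}{457} \approx 92.096$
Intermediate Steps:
$I{\left(D,A \right)} = -8 + 5 A$ ($I{\left(D,A \right)} = 5 A - 8 = -8 + 5 A$)
$u{\left(Z \right)} = 2 Z$ ($u{\left(Z \right)} = Z + Z = 2 Z$)
$s = - \frac{2}{457}$ ($s = \frac{2 \left(-1\right)}{457} = \left(-2\right) \frac{1}{457} = - \frac{2}{457} \approx -0.0043764$)
$s k{\left(-10 \right)} + I{\left(19,20 \right)} = \left(- \frac{2}{457}\right) \left(-22\right) + \left(-8 + 5 \cdot 20\right) = \frac{44}{457} + \left(-8 + 100\right) = \frac{44}{457} + 92 = \frac{42088}{457}$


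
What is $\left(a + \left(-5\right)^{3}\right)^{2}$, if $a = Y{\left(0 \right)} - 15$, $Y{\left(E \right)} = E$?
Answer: $19600$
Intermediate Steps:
$a = -15$ ($a = 0 - 15 = -15$)
$\left(a + \left(-5\right)^{3}\right)^{2} = \left(-15 + \left(-5\right)^{3}\right)^{2} = \left(-15 - 125\right)^{2} = \left(-140\right)^{2} = 19600$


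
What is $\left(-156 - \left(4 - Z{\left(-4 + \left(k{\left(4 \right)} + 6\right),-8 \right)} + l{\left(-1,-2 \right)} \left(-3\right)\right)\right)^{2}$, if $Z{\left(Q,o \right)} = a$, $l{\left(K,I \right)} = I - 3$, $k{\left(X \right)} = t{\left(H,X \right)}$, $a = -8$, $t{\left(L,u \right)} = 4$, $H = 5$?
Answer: $33489$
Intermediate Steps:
$k{\left(X \right)} = 4$
$l{\left(K,I \right)} = -3 + I$
$Z{\left(Q,o \right)} = -8$
$\left(-156 - \left(4 - Z{\left(-4 + \left(k{\left(4 \right)} + 6\right),-8 \right)} + l{\left(-1,-2 \right)} \left(-3\right)\right)\right)^{2} = \left(-156 - \left(12 + \left(-3 - 2\right) \left(-3\right)\right)\right)^{2} = \left(-156 - \left(12 + 15\right)\right)^{2} = \left(-156 - 27\right)^{2} = \left(-183\right)^{2} = 33489$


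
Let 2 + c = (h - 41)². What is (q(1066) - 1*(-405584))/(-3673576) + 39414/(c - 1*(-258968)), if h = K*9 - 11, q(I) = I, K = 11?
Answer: 19291755357/479723105900 ≈ 0.040214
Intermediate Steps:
h = 88 (h = 11*9 - 11 = 99 - 11 = 88)
c = 2207 (c = -2 + (88 - 41)² = -2 + 47² = -2 + 2209 = 2207)
(q(1066) - 1*(-405584))/(-3673576) + 39414/(c - 1*(-258968)) = (1066 - 1*(-405584))/(-3673576) + 39414/(2207 - 1*(-258968)) = (1066 + 405584)*(-1/3673576) + 39414/(2207 + 258968) = 406650*(-1/3673576) + 39414/261175 = -203325/1836788 + 39414*(1/261175) = -203325/1836788 + 39414/261175 = 19291755357/479723105900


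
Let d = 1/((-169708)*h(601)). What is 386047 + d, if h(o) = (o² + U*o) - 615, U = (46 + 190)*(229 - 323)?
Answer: 849863877157743449/2201451836584 ≈ 3.8605e+5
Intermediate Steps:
U = -22184 (U = 236*(-94) = -22184)
h(o) = -615 + o² - 22184*o (h(o) = (o² - 22184*o) - 615 = -615 + o² - 22184*o)
d = 1/2201451836584 (d = 1/((-169708)*(-615 + 601² - 22184*601)) = -1/(169708*(-615 + 361201 - 13332584)) = -1/169708/(-12971998) = -1/169708*(-1/12971998) = 1/2201451836584 ≈ 4.5425e-13)
386047 + d = 386047 + 1/2201451836584 = 849863877157743449/2201451836584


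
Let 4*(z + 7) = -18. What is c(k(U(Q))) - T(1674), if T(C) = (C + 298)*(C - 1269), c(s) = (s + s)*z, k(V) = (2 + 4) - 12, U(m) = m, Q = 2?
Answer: -798522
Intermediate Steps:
z = -23/2 (z = -7 + (¼)*(-18) = -7 - 9/2 = -23/2 ≈ -11.500)
k(V) = -6 (k(V) = 6 - 12 = -6)
c(s) = -23*s (c(s) = (s + s)*(-23/2) = (2*s)*(-23/2) = -23*s)
T(C) = (-1269 + C)*(298 + C) (T(C) = (298 + C)*(-1269 + C) = (-1269 + C)*(298 + C))
c(k(U(Q))) - T(1674) = -23*(-6) - (-378162 + 1674² - 971*1674) = 138 - (-378162 + 2802276 - 1625454) = 138 - 1*798660 = 138 - 798660 = -798522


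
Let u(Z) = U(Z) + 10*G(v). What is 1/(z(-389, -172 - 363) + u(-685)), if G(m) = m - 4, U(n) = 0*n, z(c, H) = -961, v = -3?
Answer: -1/1031 ≈ -0.00096993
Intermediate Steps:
U(n) = 0
G(m) = -4 + m
u(Z) = -70 (u(Z) = 0 + 10*(-4 - 3) = 0 + 10*(-7) = 0 - 70 = -70)
1/(z(-389, -172 - 363) + u(-685)) = 1/(-961 - 70) = 1/(-1031) = -1/1031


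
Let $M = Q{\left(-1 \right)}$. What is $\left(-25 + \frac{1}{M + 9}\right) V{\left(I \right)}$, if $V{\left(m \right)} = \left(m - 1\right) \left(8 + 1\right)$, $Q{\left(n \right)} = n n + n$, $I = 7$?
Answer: $-1344$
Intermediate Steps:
$Q{\left(n \right)} = n + n^{2}$ ($Q{\left(n \right)} = n^{2} + n = n + n^{2}$)
$V{\left(m \right)} = -9 + 9 m$ ($V{\left(m \right)} = \left(-1 + m\right) 9 = -9 + 9 m$)
$M = 0$ ($M = - (1 - 1) = \left(-1\right) 0 = 0$)
$\left(-25 + \frac{1}{M + 9}\right) V{\left(I \right)} = \left(-25 + \frac{1}{0 + 9}\right) \left(-9 + 9 \cdot 7\right) = \left(-25 + \frac{1}{9}\right) \left(-9 + 63\right) = \left(-25 + \frac{1}{9}\right) 54 = \left(- \frac{224}{9}\right) 54 = -1344$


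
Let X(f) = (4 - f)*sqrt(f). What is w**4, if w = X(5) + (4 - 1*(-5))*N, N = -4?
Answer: (36 + sqrt(5))**4 ≈ 2.1374e+6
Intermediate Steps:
X(f) = sqrt(f)*(4 - f)
w = -36 - sqrt(5) (w = sqrt(5)*(4 - 1*5) + (4 - 1*(-5))*(-4) = sqrt(5)*(4 - 5) + (4 + 5)*(-4) = sqrt(5)*(-1) + 9*(-4) = -sqrt(5) - 36 = -36 - sqrt(5) ≈ -38.236)
w**4 = (-36 - sqrt(5))**4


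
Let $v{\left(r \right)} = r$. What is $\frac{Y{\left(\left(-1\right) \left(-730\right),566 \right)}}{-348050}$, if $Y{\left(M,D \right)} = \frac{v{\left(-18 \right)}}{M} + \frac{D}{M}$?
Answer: $- \frac{137}{63519125} \approx -2.1568 \cdot 10^{-6}$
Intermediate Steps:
$Y{\left(M,D \right)} = - \frac{18}{M} + \frac{D}{M}$
$\frac{Y{\left(\left(-1\right) \left(-730\right),566 \right)}}{-348050} = \frac{\frac{1}{\left(-1\right) \left(-730\right)} \left(-18 + 566\right)}{-348050} = \frac{1}{730} \cdot 548 \left(- \frac{1}{348050}\right) = \frac{274}{365} \left(- \frac{1}{348050}\right) = - \frac{137}{63519125}$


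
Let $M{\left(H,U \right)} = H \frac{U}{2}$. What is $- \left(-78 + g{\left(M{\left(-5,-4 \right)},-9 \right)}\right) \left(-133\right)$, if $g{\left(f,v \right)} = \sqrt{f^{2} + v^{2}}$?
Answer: $-10374 + 133 \sqrt{181} \approx -8584.7$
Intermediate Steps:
$M{\left(H,U \right)} = \frac{H U}{2}$ ($M{\left(H,U \right)} = H U \frac{1}{2} = H \frac{U}{2} = \frac{H U}{2}$)
$- \left(-78 + g{\left(M{\left(-5,-4 \right)},-9 \right)}\right) \left(-133\right) = - \left(-78 + \sqrt{\left(\frac{1}{2} \left(-5\right) \left(-4\right)\right)^{2} + \left(-9\right)^{2}}\right) \left(-133\right) = - \left(-78 + \sqrt{10^{2} + 81}\right) \left(-133\right) = - \left(-78 + \sqrt{100 + 81}\right) \left(-133\right) = - \left(-78 + \sqrt{181}\right) \left(-133\right) = - (10374 - 133 \sqrt{181}) = -10374 + 133 \sqrt{181}$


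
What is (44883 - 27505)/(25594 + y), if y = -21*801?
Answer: 17378/8773 ≈ 1.9809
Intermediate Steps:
y = -16821
(44883 - 27505)/(25594 + y) = (44883 - 27505)/(25594 - 16821) = 17378/8773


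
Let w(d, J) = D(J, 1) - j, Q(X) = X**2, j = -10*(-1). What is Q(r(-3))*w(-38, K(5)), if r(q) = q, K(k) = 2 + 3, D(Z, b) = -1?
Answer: -99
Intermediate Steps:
K(k) = 5
j = 10
w(d, J) = -11 (w(d, J) = -1 - 1*10 = -1 - 10 = -11)
Q(r(-3))*w(-38, K(5)) = (-3)**2*(-11) = 9*(-11) = -99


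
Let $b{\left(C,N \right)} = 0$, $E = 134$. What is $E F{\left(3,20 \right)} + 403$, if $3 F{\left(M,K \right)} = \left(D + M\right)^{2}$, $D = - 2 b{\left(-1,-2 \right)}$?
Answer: $805$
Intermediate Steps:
$D = 0$ ($D = \left(-2\right) 0 = 0$)
$F{\left(M,K \right)} = \frac{M^{2}}{3}$ ($F{\left(M,K \right)} = \frac{\left(0 + M\right)^{2}}{3} = \frac{M^{2}}{3}$)
$E F{\left(3,20 \right)} + 403 = 134 \frac{3^{2}}{3} + 403 = 134 \cdot \frac{1}{3} \cdot 9 + 403 = 134 \cdot 3 + 403 = 402 + 403 = 805$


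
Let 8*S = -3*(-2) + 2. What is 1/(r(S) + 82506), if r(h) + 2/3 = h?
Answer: 3/247519 ≈ 1.2120e-5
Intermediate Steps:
S = 1 (S = (-3*(-2) + 2)/8 = (6 + 2)/8 = (⅛)*8 = 1)
r(h) = -⅔ + h
1/(r(S) + 82506) = 1/((-⅔ + 1) + 82506) = 1/(⅓ + 82506) = 1/(247519/3) = 3/247519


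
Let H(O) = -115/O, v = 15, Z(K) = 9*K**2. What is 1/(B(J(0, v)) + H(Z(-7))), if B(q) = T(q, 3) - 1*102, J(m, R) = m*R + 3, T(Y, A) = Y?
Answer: -441/43774 ≈ -0.010074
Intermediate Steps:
J(m, R) = 3 + R*m (J(m, R) = R*m + 3 = 3 + R*m)
B(q) = -102 + q (B(q) = q - 1*102 = q - 102 = -102 + q)
1/(B(J(0, v)) + H(Z(-7))) = 1/((-102 + (3 + 15*0)) - 115/(9*(-7)**2)) = 1/((-102 + (3 + 0)) - 115/(9*49)) = 1/((-102 + 3) - 115/441) = 1/(-99 - 115*1/441) = 1/(-99 - 115/441) = 1/(-43774/441) = -441/43774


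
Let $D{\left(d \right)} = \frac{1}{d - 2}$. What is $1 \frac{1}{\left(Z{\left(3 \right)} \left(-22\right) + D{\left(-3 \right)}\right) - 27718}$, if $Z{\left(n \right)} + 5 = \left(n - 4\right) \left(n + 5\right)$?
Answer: $- \frac{5}{137161} \approx -3.6453 \cdot 10^{-5}$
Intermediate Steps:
$D{\left(d \right)} = \frac{1}{-2 + d}$
$Z{\left(n \right)} = -5 + \left(-4 + n\right) \left(5 + n\right)$ ($Z{\left(n \right)} = -5 + \left(n - 4\right) \left(n + 5\right) = -5 + \left(-4 + n\right) \left(5 + n\right)$)
$1 \frac{1}{\left(Z{\left(3 \right)} \left(-22\right) + D{\left(-3 \right)}\right) - 27718} = 1 \frac{1}{\left(\left(-25 + 3 + 3^{2}\right) \left(-22\right) + \frac{1}{-2 - 3}\right) - 27718} = 1 \frac{1}{\left(\left(-25 + 3 + 9\right) \left(-22\right) + \frac{1}{-5}\right) - 27718} = 1 \frac{1}{\left(\left(-13\right) \left(-22\right) - \frac{1}{5}\right) - 27718} = 1 \frac{1}{\left(286 - \frac{1}{5}\right) - 27718} = 1 \frac{1}{\frac{1429}{5} - 27718} = 1 \frac{1}{- \frac{137161}{5}} = 1 \left(- \frac{5}{137161}\right) = - \frac{5}{137161}$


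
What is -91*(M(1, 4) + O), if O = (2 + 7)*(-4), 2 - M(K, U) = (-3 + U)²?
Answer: 3185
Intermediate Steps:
M(K, U) = 2 - (-3 + U)²
O = -36 (O = 9*(-4) = -36)
-91*(M(1, 4) + O) = -91*((2 - (-3 + 4)²) - 36) = -91*((2 - 1*1²) - 36) = -91*((2 - 1*1) - 36) = -91*((2 - 1) - 36) = -91*(1 - 36) = -91*(-35) = 3185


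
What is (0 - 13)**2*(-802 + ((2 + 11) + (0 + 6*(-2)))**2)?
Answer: -135369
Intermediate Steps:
(0 - 13)**2*(-802 + ((2 + 11) + (0 + 6*(-2)))**2) = (-13)**2*(-802 + (13 + (0 - 12))**2) = 169*(-802 + (13 - 12)**2) = 169*(-802 + 1**2) = 169*(-802 + 1) = 169*(-801) = -135369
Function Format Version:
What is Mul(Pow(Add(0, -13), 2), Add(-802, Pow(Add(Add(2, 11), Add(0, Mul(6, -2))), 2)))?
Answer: -135369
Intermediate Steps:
Mul(Pow(Add(0, -13), 2), Add(-802, Pow(Add(Add(2, 11), Add(0, Mul(6, -2))), 2))) = Mul(Pow(-13, 2), Add(-802, Pow(Add(13, Add(0, -12)), 2))) = Mul(169, Add(-802, Pow(Add(13, -12), 2))) = Mul(169, Add(-802, Pow(1, 2))) = Mul(169, Add(-802, 1)) = Mul(169, -801) = -135369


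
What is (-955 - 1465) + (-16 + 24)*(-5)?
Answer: -2460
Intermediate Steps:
(-955 - 1465) + (-16 + 24)*(-5) = -2420 + 8*(-5) = -2420 - 40 = -2460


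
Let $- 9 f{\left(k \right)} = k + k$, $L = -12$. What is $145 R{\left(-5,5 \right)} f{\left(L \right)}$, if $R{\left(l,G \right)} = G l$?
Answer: $- \frac{29000}{3} \approx -9666.7$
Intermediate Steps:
$f{\left(k \right)} = - \frac{2 k}{9}$ ($f{\left(k \right)} = - \frac{k + k}{9} = - \frac{2 k}{9}$)
$145 R{\left(-5,5 \right)} f{\left(L \right)} = 145 \cdot 5 \left(-5\right) \left(\left(- \frac{2}{9}\right) \left(-12\right)\right) = 145 \left(-25\right) \frac{8}{3} = \left(-3625\right) \frac{8}{3} = - \frac{29000}{3}$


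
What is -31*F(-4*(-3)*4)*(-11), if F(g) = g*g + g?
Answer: 802032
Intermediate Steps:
F(g) = g + g² (F(g) = g² + g = g + g²)
-31*F(-4*(-3)*4)*(-11) = -31*-4*(-3)*4*(1 - 4*(-3)*4)*(-11) = -31*12*4*(1 + 12*4)*(-11) = -1488*(1 + 48)*(-11) = -1488*49*(-11) = -31*2352*(-11) = -72912*(-11) = 802032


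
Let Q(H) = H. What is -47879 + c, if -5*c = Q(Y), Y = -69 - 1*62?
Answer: -239264/5 ≈ -47853.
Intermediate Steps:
Y = -131 (Y = -69 - 62 = -131)
c = 131/5 (c = -⅕*(-131) = 131/5 ≈ 26.200)
-47879 + c = -47879 + 131/5 = -239264/5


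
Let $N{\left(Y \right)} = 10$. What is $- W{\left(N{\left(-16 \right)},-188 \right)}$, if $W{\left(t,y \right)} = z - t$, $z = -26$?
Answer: $36$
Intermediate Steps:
$W{\left(t,y \right)} = -26 - t$
$- W{\left(N{\left(-16 \right)},-188 \right)} = - (-26 - 10) = \left(-1\right) \left(-36\right) = 36$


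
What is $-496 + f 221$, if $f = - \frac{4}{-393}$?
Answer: $- \frac{194044}{393} \approx -493.75$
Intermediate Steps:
$f = \frac{4}{393}$ ($f = \left(-4\right) \left(- \frac{1}{393}\right) = \frac{4}{393} \approx 0.010178$)
$-496 + f 221 = -496 + \frac{4}{393} \cdot 221 = -496 + \frac{884}{393} = - \frac{194044}{393}$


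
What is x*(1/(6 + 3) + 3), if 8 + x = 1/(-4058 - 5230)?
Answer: -520135/20898 ≈ -24.889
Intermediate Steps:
x = -74305/9288 (x = -8 + 1/(-4058 - 5230) = -8 + 1/(-9288) = -8 - 1/9288 = -74305/9288 ≈ -8.0001)
x*(1/(6 + 3) + 3) = -74305*(1/(6 + 3) + 3)/9288 = -74305*(1/9 + 3)/9288 = -74305*((⅑)*1 + 3)/9288 = -74305*(⅑ + 3)/9288 = -74305/9288*28/9 = -520135/20898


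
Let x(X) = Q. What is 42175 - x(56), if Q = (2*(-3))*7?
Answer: 42217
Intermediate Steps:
Q = -42 (Q = -6*7 = -42)
x(X) = -42
42175 - x(56) = 42175 - 1*(-42) = 42175 + 42 = 42217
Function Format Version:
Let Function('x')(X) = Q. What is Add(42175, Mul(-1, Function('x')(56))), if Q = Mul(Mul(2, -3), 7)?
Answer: 42217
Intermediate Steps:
Q = -42 (Q = Mul(-6, 7) = -42)
Function('x')(X) = -42
Add(42175, Mul(-1, Function('x')(56))) = Add(42175, Mul(-1, -42)) = Add(42175, 42) = 42217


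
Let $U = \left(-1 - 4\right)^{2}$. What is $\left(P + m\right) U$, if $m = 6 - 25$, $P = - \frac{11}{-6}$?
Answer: $- \frac{2575}{6} \approx -429.17$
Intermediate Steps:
$P = \frac{11}{6}$ ($P = \left(-11\right) \left(- \frac{1}{6}\right) = \frac{11}{6} \approx 1.8333$)
$U = 25$ ($U = \left(-5\right)^{2} = 25$)
$m = -19$
$\left(P + m\right) U = \left(\frac{11}{6} - 19\right) 25 = \left(- \frac{103}{6}\right) 25 = - \frac{2575}{6}$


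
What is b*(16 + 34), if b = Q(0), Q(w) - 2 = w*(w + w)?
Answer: 100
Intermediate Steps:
Q(w) = 2 + 2*w² (Q(w) = 2 + w*(w + w) = 2 + w*(2*w) = 2 + 2*w²)
b = 2 (b = 2 + 2*0² = 2 + 2*0 = 2 + 0 = 2)
b*(16 + 34) = 2*(16 + 34) = 2*50 = 100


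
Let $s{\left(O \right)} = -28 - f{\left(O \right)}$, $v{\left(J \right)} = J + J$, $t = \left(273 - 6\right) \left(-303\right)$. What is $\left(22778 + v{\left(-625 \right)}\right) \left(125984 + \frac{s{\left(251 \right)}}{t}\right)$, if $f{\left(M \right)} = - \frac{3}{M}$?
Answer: $\frac{6119334321984728}{2256239} \approx 2.7122 \cdot 10^{9}$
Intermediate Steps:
$t = -80901$ ($t = 267 \left(-303\right) = -80901$)
$v{\left(J \right)} = 2 J$
$s{\left(O \right)} = -28 + \frac{3}{O}$ ($s{\left(O \right)} = -28 - - \frac{3}{O} = -28 + \frac{3}{O}$)
$\left(22778 + v{\left(-625 \right)}\right) \left(125984 + \frac{s{\left(251 \right)}}{t}\right) = \left(22778 + 2 \left(-625\right)\right) \left(125984 + \frac{-28 + \frac{3}{251}}{-80901}\right) = \left(22778 - 1250\right) \left(125984 + \left(-28 + 3 \cdot \frac{1}{251}\right) \left(- \frac{1}{80901}\right)\right) = 21528 \left(125984 + \left(-28 + \frac{3}{251}\right) \left(- \frac{1}{80901}\right)\right) = 21528 \left(125984 - - \frac{7025}{20306151}\right) = 21528 \left(125984 + \frac{7025}{20306151}\right) = 21528 \cdot \frac{2558250134609}{20306151} = \frac{6119334321984728}{2256239}$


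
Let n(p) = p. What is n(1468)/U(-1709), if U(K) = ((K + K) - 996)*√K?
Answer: 734*I*√1709/3771763 ≈ 0.0080449*I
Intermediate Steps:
U(K) = √K*(-996 + 2*K) (U(K) = (2*K - 996)*√K = (-996 + 2*K)*√K = √K*(-996 + 2*K))
n(1468)/U(-1709) = 1468/((2*√(-1709)*(-498 - 1709))) = 1468/((2*(I*√1709)*(-2207))) = 1468/((-4414*I*√1709)) = 1468*(I*√1709/7543526) = 734*I*√1709/3771763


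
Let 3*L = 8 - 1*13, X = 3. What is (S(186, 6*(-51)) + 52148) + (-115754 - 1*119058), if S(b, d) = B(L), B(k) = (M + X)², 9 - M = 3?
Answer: -182583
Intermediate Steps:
M = 6 (M = 9 - 1*3 = 9 - 3 = 6)
L = -5/3 (L = (8 - 1*13)/3 = (8 - 13)/3 = (⅓)*(-5) = -5/3 ≈ -1.6667)
B(k) = 81 (B(k) = (6 + 3)² = 9² = 81)
S(b, d) = 81
(S(186, 6*(-51)) + 52148) + (-115754 - 1*119058) = (81 + 52148) + (-115754 - 1*119058) = 52229 + (-115754 - 119058) = 52229 - 234812 = -182583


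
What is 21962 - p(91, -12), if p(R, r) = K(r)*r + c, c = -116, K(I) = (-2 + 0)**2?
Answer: 22126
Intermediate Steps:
K(I) = 4 (K(I) = (-2)**2 = 4)
p(R, r) = -116 + 4*r (p(R, r) = 4*r - 116 = -116 + 4*r)
21962 - p(91, -12) = 21962 - (-116 + 4*(-12)) = 21962 - (-116 - 48) = 21962 - 1*(-164) = 21962 + 164 = 22126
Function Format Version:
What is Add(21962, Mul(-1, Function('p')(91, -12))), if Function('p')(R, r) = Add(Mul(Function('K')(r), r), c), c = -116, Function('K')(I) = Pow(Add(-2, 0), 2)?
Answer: 22126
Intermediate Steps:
Function('K')(I) = 4 (Function('K')(I) = Pow(-2, 2) = 4)
Function('p')(R, r) = Add(-116, Mul(4, r)) (Function('p')(R, r) = Add(Mul(4, r), -116) = Add(-116, Mul(4, r)))
Add(21962, Mul(-1, Function('p')(91, -12))) = Add(21962, Mul(-1, Add(-116, Mul(4, -12)))) = Add(21962, Mul(-1, Add(-116, -48))) = Add(21962, Mul(-1, -164)) = Add(21962, 164) = 22126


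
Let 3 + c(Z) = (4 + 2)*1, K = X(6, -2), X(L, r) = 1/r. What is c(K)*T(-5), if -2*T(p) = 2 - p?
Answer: -21/2 ≈ -10.500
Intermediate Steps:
K = -½ (K = 1/(-2) = -½ ≈ -0.50000)
T(p) = -1 + p/2 (T(p) = -(2 - p)/2 = -1 + p/2)
c(Z) = 3 (c(Z) = -3 + (4 + 2)*1 = -3 + 6*1 = -3 + 6 = 3)
c(K)*T(-5) = 3*(-1 + (½)*(-5)) = 3*(-1 - 5/2) = 3*(-7/2) = -21/2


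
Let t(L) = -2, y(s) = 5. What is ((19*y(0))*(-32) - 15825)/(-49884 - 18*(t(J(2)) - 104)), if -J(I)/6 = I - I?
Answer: 18865/47976 ≈ 0.39322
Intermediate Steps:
J(I) = 0 (J(I) = -6*(I - I) = -6*0 = 0)
((19*y(0))*(-32) - 15825)/(-49884 - 18*(t(J(2)) - 104)) = ((19*5)*(-32) - 15825)/(-49884 - 18*(-2 - 104)) = (95*(-32) - 15825)/(-49884 - 18*(-106)) = (-3040 - 15825)/(-49884 + 1908) = -18865/(-47976) = -18865*(-1/47976) = 18865/47976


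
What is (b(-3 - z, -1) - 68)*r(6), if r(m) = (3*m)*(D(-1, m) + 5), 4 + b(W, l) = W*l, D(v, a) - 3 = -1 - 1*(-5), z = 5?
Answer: -13824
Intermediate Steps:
D(v, a) = 7 (D(v, a) = 3 + (-1 - 1*(-5)) = 3 + (-1 + 5) = 3 + 4 = 7)
b(W, l) = -4 + W*l
r(m) = 36*m (r(m) = (3*m)*(7 + 5) = (3*m)*12 = 36*m)
(b(-3 - z, -1) - 68)*r(6) = ((-4 + (-3 - 1*5)*(-1)) - 68)*(36*6) = ((-4 + (-3 - 5)*(-1)) - 68)*216 = ((-4 - 8*(-1)) - 68)*216 = ((-4 + 8) - 68)*216 = (4 - 68)*216 = -64*216 = -13824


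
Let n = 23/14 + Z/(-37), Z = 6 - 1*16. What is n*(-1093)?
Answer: -1083163/518 ≈ -2091.0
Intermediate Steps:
Z = -10 (Z = 6 - 16 = -10)
n = 991/518 (n = 23/14 - 10/(-37) = 23*(1/14) - 10*(-1/37) = 23/14 + 10/37 = 991/518 ≈ 1.9131)
n*(-1093) = (991/518)*(-1093) = -1083163/518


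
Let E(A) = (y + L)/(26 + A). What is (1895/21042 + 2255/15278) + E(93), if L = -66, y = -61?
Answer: -1133433499/1366288623 ≈ -0.82957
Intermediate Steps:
E(A) = -127/(26 + A) (E(A) = (-61 - 66)/(26 + A) = -127/(26 + A))
(1895/21042 + 2255/15278) + E(93) = (1895/21042 + 2255/15278) - 127/(26 + 93) = (1895*(1/21042) + 2255*(1/15278)) - 127/119 = (1895/21042 + 2255/15278) - 127*1/119 = 19100380/80369919 - 127/119 = -1133433499/1366288623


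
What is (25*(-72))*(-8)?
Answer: 14400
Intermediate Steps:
(25*(-72))*(-8) = -1800*(-8) = 14400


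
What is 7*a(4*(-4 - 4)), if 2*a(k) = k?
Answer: -112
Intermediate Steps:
a(k) = k/2
7*a(4*(-4 - 4)) = 7*((4*(-4 - 4))/2) = 7*((4*(-8))/2) = 7*((½)*(-32)) = 7*(-16) = -112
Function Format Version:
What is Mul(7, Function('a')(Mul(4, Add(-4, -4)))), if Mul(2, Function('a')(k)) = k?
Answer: -112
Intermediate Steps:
Function('a')(k) = Mul(Rational(1, 2), k)
Mul(7, Function('a')(Mul(4, Add(-4, -4)))) = Mul(7, Mul(Rational(1, 2), Mul(4, Add(-4, -4)))) = Mul(7, Mul(Rational(1, 2), Mul(4, -8))) = Mul(7, Mul(Rational(1, 2), -32)) = Mul(7, -16) = -112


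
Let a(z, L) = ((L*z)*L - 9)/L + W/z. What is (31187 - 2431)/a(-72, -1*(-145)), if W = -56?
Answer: -18763290/6811633 ≈ -2.7546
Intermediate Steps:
a(z, L) = -56/z + (-9 + z*L²)/L (a(z, L) = ((L*z)*L - 9)/L - 56/z = (z*L² - 9)/L - 56/z = (-9 + z*L²)/L - 56/z = -56/z + (-9 + z*L²)/L)
(31187 - 2431)/a(-72, -1*(-145)) = (31187 - 2431)/(-56/(-72) - 9/((-1*(-145))) - 1*(-145)*(-72)) = 28756/(-56*(-1/72) - 9/145 + 145*(-72)) = 28756/(7/9 - 9*1/145 - 10440) = 28756/(7/9 - 9/145 - 10440) = 28756/(-13623266/1305) = 28756*(-1305/13623266) = -18763290/6811633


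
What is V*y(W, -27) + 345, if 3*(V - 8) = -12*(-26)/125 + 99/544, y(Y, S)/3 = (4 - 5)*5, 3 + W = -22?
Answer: 2877897/13600 ≈ 211.61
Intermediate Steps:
W = -25 (W = -3 - 22 = -25)
y(Y, S) = -15 (y(Y, S) = 3*((4 - 5)*5) = 3*(-1*5) = 3*(-5) = -15)
V = 604701/68000 (V = 8 + (-12*(-26)/125 + 99/544)/3 = 8 + (312*(1/125) + 99*(1/544))/3 = 8 + (312/125 + 99/544)/3 = 8 + (⅓)*(182103/68000) = 8 + 60701/68000 = 604701/68000 ≈ 8.8927)
V*y(W, -27) + 345 = (604701/68000)*(-15) + 345 = -1814103/13600 + 345 = 2877897/13600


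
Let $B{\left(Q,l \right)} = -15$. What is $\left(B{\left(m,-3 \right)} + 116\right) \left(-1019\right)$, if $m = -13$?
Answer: $-102919$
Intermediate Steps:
$\left(B{\left(m,-3 \right)} + 116\right) \left(-1019\right) = \left(-15 + 116\right) \left(-1019\right) = 101 \left(-1019\right) = -102919$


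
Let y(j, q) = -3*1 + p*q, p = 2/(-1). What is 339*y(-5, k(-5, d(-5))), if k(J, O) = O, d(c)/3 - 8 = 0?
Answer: -17289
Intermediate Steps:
d(c) = 24 (d(c) = 24 + 3*0 = 24 + 0 = 24)
p = -2 (p = 2*(-1) = -2)
y(j, q) = -3 - 2*q (y(j, q) = -3*1 - 2*q = -3 - 2*q)
339*y(-5, k(-5, d(-5))) = 339*(-3 - 2*24) = 339*(-3 - 48) = 339*(-51) = -17289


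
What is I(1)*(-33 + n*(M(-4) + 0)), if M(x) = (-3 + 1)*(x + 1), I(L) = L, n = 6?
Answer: 3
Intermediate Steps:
M(x) = -2 - 2*x (M(x) = -2*(1 + x) = -2 - 2*x)
I(1)*(-33 + n*(M(-4) + 0)) = 1*(-33 + 6*((-2 - 2*(-4)) + 0)) = 1*(-33 + 6*((-2 + 8) + 0)) = 1*(-33 + 6*(6 + 0)) = 1*(-33 + 6*6) = 1*(-33 + 36) = 1*3 = 3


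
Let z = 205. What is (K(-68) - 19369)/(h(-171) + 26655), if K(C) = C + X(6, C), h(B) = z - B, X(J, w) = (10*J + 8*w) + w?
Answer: -19989/27031 ≈ -0.73948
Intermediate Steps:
X(J, w) = 9*w + 10*J (X(J, w) = (8*w + 10*J) + w = 9*w + 10*J)
h(B) = 205 - B
K(C) = 60 + 10*C (K(C) = C + (9*C + 10*6) = C + (9*C + 60) = C + (60 + 9*C) = 60 + 10*C)
(K(-68) - 19369)/(h(-171) + 26655) = ((60 + 10*(-68)) - 19369)/((205 - 1*(-171)) + 26655) = ((60 - 680) - 19369)/((205 + 171) + 26655) = (-620 - 19369)/(376 + 26655) = -19989/27031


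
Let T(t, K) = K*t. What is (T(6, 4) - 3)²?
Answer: 441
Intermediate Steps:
(T(6, 4) - 3)² = (4*6 - 3)² = (24 - 3)² = 21² = 441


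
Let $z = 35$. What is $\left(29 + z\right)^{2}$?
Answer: $4096$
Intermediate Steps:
$\left(29 + z\right)^{2} = \left(29 + 35\right)^{2} = 64^{2} = 4096$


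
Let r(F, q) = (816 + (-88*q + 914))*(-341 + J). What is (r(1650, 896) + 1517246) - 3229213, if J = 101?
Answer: 16796353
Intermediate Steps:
r(F, q) = -415200 + 21120*q (r(F, q) = (816 + (-88*q + 914))*(-341 + 101) = (816 + (914 - 88*q))*(-240) = (1730 - 88*q)*(-240) = -415200 + 21120*q)
(r(1650, 896) + 1517246) - 3229213 = ((-415200 + 21120*896) + 1517246) - 3229213 = ((-415200 + 18923520) + 1517246) - 3229213 = (18508320 + 1517246) - 3229213 = 20025566 - 3229213 = 16796353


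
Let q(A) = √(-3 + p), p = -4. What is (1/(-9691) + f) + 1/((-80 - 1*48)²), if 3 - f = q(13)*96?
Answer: 476325339/158777344 - 96*I*√7 ≈ 3.0 - 253.99*I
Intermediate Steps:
q(A) = I*√7 (q(A) = √(-3 - 4) = √(-7) = I*√7)
f = 3 - 96*I*√7 (f = 3 - I*√7*96 = 3 - 96*I*√7 ≈ 3.0 - 253.99*I)
(1/(-9691) + f) + 1/((-80 - 1*48)²) = (1/(-9691) + (3 - 96*I*√7)) + 1/((-80 - 1*48)²) = (-1/9691 + (3 - 96*I*√7)) + 1/((-80 - 48)²) = (29072/9691 - 96*I*√7) + 1/((-128)²) = (29072/9691 - 96*I*√7) + 1/16384 = 476325339/158777344 - 96*I*√7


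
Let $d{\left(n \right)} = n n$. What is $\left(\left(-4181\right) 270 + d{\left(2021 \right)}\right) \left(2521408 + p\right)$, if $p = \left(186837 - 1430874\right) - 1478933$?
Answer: $-595730801902$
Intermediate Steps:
$d{\left(n \right)} = n^{2}$
$p = -2722970$ ($p = -1244037 - 1478933 = -2722970$)
$\left(\left(-4181\right) 270 + d{\left(2021 \right)}\right) \left(2521408 + p\right) = \left(\left(-4181\right) 270 + 2021^{2}\right) \left(2521408 - 2722970\right) = \left(-1128870 + 4084441\right) \left(-201562\right) = 2955571 \left(-201562\right) = -595730801902$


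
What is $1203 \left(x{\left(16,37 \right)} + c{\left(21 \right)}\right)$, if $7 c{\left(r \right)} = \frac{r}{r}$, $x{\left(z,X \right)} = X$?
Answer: $\frac{312780}{7} \approx 44683.0$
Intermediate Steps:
$c{\left(r \right)} = \frac{1}{7}$ ($c{\left(r \right)} = \frac{r \frac{1}{r}}{7} = \frac{1}{7} \cdot 1 = \frac{1}{7}$)
$1203 \left(x{\left(16,37 \right)} + c{\left(21 \right)}\right) = 1203 \left(37 + \frac{1}{7}\right) = 1203 \cdot \frac{260}{7} = \frac{312780}{7}$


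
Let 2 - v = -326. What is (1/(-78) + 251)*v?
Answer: 3210628/39 ≈ 82324.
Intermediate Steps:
v = 328 (v = 2 - 1*(-326) = 2 + 326 = 328)
(1/(-78) + 251)*v = (1/(-78) + 251)*328 = (-1/78 + 251)*328 = (19577/78)*328 = 3210628/39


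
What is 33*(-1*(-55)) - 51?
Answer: 1764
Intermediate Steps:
33*(-1*(-55)) - 51 = 33*55 - 51 = 1815 - 51 = 1764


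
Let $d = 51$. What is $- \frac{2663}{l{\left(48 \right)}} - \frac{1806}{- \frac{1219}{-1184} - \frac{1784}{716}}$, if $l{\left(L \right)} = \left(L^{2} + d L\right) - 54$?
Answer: $\frac{1797364477199}{1455736374} \approx 1234.7$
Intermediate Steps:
$l{\left(L \right)} = -54 + L^{2} + 51 L$ ($l{\left(L \right)} = \left(L^{2} + 51 L\right) - 54 = -54 + L^{2} + 51 L$)
$- \frac{2663}{l{\left(48 \right)}} - \frac{1806}{- \frac{1219}{-1184} - \frac{1784}{716}} = - \frac{2663}{-54 + 48^{2} + 51 \cdot 48} - \frac{1806}{- \frac{1219}{-1184} - \frac{1784}{716}} = - \frac{2663}{-54 + 2304 + 2448} - \frac{1806}{\left(-1219\right) \left(- \frac{1}{1184}\right) - \frac{446}{179}} = - \frac{2663}{4698} - \frac{1806}{\frac{1219}{1184} - \frac{446}{179}} = \left(-2663\right) \frac{1}{4698} - \frac{1806}{- \frac{309863}{211936}} = - \frac{2663}{4698} - - \frac{382756416}{309863} = - \frac{2663}{4698} + \frac{382756416}{309863} = \frac{1797364477199}{1455736374}$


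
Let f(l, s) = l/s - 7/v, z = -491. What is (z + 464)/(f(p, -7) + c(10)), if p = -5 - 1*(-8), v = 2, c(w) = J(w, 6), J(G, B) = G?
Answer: -378/85 ≈ -4.4471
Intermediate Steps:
c(w) = w
p = 3 (p = -5 + 8 = 3)
f(l, s) = -7/2 + l/s (f(l, s) = l/s - 7/2 = -7/2 + l/s)
(z + 464)/(f(p, -7) + c(10)) = (-491 + 464)/((-7/2 + 3/(-7)) + 10) = -27/((-7/2 + 3*(-⅐)) + 10) = -27/((-7/2 - 3/7) + 10) = -27/(-55/14 + 10) = -27/85/14 = -27*14/85 = -378/85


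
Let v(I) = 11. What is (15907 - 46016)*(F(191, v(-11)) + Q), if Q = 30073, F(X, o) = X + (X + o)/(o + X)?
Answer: -911248885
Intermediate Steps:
F(X, o) = 1 + X (F(X, o) = X + (X + o)/(X + o) = X + 1 = 1 + X)
(15907 - 46016)*(F(191, v(-11)) + Q) = (15907 - 46016)*((1 + 191) + 30073) = -30109*(192 + 30073) = -30109*30265 = -911248885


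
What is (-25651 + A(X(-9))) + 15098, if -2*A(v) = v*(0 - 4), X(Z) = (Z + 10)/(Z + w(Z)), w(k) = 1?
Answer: -42213/4 ≈ -10553.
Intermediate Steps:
X(Z) = (10 + Z)/(1 + Z) (X(Z) = (Z + 10)/(Z + 1) = (10 + Z)/(1 + Z))
A(v) = 2*v (A(v) = -v*(0 - 4)/2 = -v*(-4)/2 = -(-2)*v = 2*v)
(-25651 + A(X(-9))) + 15098 = (-25651 + 2*((10 - 9)/(1 - 9))) + 15098 = (-25651 + 2*(1/(-8))) + 15098 = (-25651 + 2*(-⅛*1)) + 15098 = (-25651 + 2*(-⅛)) + 15098 = (-25651 - ¼) + 15098 = -102605/4 + 15098 = -42213/4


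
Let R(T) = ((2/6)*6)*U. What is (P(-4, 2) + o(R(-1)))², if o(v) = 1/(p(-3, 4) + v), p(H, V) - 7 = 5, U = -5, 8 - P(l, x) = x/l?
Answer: 81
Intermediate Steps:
P(l, x) = 8 - x/l
R(T) = -10 (R(T) = ((2/6)*6)*(-5) = ((2*(⅙))*6)*(-5) = ((⅓)*6)*(-5) = 2*(-5) = -10)
p(H, V) = 12 (p(H, V) = 7 + 5 = 12)
o(v) = 1/(12 + v)
(P(-4, 2) + o(R(-1)))² = ((8 - 1*2/(-4)) + 1/(12 - 10))² = ((8 - 1*2*(-¼)) + 1/2)² = ((8 + ½) + ½)² = (17/2 + ½)² = 9² = 81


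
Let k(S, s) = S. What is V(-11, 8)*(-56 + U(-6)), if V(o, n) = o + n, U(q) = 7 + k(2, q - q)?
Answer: 141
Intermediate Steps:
U(q) = 9 (U(q) = 7 + 2 = 9)
V(o, n) = n + o
V(-11, 8)*(-56 + U(-6)) = (8 - 11)*(-56 + 9) = -3*(-47) = 141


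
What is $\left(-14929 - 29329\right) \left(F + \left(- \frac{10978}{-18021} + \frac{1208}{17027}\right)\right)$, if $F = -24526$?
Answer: $\frac{333060774479768744}{306843567} \approx 1.0854 \cdot 10^{9}$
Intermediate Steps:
$\left(-14929 - 29329\right) \left(F + \left(- \frac{10978}{-18021} + \frac{1208}{17027}\right)\right) = \left(-14929 - 29329\right) \left(-24526 + \left(- \frac{10978}{-18021} + \frac{1208}{17027}\right)\right) = - 44258 \left(-24526 + \left(\left(-10978\right) \left(- \frac{1}{18021}\right) + 1208 \cdot \frac{1}{17027}\right)\right) = - 44258 \left(-24526 + \left(\frac{10978}{18021} + \frac{1208}{17027}\right)\right) = - 44258 \left(-24526 + \frac{208691774}{306843567}\right) = \left(-44258\right) \left(- \frac{7525436632468}{306843567}\right) = \frac{333060774479768744}{306843567}$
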